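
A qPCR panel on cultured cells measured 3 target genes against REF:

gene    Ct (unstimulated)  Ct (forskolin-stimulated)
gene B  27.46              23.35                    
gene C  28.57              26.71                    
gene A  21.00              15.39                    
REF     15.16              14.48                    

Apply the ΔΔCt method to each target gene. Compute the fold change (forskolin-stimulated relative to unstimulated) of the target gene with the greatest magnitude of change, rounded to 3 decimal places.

gene B: ΔΔCt = (23.35−14.48) − (27.46−15.16) = 8.87 − 12.30 = -3.43; fold change = 2^3.43 = 10.778
gene C: ΔΔCt = (26.71−14.48) − (28.57−15.16) = 12.23 − 13.41 = -1.18; fold change = 2^1.18 = 2.266
gene A: ΔΔCt = (15.39−14.48) − (21.00−15.16) = 0.91 − 5.84 = -4.93; fold change = 2^4.93 = 30.484
gene A has the largest |ΔΔCt| = 4.93.

30.484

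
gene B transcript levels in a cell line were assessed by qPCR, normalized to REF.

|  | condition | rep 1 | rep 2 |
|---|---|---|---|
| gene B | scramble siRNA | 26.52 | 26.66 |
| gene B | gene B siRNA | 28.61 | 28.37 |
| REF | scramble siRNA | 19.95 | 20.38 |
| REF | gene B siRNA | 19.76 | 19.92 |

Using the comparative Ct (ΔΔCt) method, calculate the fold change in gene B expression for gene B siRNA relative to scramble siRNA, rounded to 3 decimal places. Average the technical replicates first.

Mean Ct: gene B scramble siRNA 26.590; gene B gene B siRNA 28.490; REF scramble siRNA 20.165; REF gene B siRNA 19.840
ΔCt(scramble siRNA) = 26.590 − 20.165 = 6.425
ΔCt(gene B siRNA) = 28.490 − 19.840 = 8.650
ΔΔCt = 8.650 − 6.425 = 2.225
Fold change = 2^(−2.225) = 0.2139

0.214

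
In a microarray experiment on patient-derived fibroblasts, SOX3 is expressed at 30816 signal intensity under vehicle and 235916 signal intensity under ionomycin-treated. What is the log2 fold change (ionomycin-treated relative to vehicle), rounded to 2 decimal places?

2.94

Fold change = 235916 / 30816 = 7.6556
log2(7.6556) = 2.937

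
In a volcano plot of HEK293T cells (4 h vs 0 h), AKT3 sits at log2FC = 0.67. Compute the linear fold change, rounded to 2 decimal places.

1.59

Fold change = 2^(0.67) = 1.591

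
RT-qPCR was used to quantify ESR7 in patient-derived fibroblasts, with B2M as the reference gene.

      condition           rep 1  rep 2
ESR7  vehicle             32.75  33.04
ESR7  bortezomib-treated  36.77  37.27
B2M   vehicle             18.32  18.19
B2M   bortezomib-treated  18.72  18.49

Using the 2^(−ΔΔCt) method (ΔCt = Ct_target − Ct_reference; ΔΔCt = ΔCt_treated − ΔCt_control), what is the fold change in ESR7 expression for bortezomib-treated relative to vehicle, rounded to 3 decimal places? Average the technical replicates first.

Mean Ct: ESR7 vehicle 32.895; ESR7 bortezomib-treated 37.020; B2M vehicle 18.255; B2M bortezomib-treated 18.605
ΔCt(vehicle) = 32.895 − 18.255 = 14.640
ΔCt(bortezomib-treated) = 37.020 − 18.605 = 18.415
ΔΔCt = 18.415 − 14.640 = 3.775
Fold change = 2^(−3.775) = 0.0730

0.073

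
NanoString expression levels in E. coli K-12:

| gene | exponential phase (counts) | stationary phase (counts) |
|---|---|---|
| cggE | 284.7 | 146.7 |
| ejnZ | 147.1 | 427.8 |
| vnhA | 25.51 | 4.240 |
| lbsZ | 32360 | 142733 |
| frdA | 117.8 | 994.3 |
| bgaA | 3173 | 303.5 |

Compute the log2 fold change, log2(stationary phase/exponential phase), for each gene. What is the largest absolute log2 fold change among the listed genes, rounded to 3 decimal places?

3.386

log2(146.7/284.7) = -0.957  (cggE)
log2(427.8/147.1) = 1.540  (ejnZ)
log2(4.240/25.51) = -2.589  (vnhA)
log2(142733/32360) = 2.141  (lbsZ)
log2(994.3/117.8) = 3.077  (frdA)
log2(303.5/3173) = -3.386  (bgaA)
The largest magnitude belongs to bgaA.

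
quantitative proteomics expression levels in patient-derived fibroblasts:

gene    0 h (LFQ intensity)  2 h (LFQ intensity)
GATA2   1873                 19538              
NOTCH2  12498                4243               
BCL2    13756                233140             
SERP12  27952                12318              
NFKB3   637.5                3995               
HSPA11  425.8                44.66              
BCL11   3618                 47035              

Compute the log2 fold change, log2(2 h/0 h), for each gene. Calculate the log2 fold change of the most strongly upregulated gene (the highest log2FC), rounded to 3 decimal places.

log2(19538/1873) = 3.383  (GATA2)
log2(4243/12498) = -1.559  (NOTCH2)
log2(233140/13756) = 4.083  (BCL2)
log2(12318/27952) = -1.182  (SERP12)
log2(3995/637.5) = 2.648  (NFKB3)
log2(44.66/425.8) = -3.253  (HSPA11)
log2(47035/3618) = 3.700  (BCL11)
BCL2 is most strongly upregulated.

4.083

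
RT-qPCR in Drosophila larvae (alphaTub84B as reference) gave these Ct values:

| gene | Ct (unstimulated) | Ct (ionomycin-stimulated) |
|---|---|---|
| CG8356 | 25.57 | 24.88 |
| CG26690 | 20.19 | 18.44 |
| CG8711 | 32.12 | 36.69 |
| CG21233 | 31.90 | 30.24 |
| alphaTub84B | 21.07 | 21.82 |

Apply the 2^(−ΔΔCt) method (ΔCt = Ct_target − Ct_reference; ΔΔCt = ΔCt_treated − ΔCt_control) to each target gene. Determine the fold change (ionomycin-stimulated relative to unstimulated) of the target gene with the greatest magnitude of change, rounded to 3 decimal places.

0.071

CG8356: ΔΔCt = (24.88−21.82) − (25.57−21.07) = 3.06 − 4.50 = -1.44; fold change = 2^1.44 = 2.713
CG26690: ΔΔCt = (18.44−21.82) − (20.19−21.07) = -3.38 − (-0.88) = -2.50; fold change = 2^2.50 = 5.657
CG8711: ΔΔCt = (36.69−21.82) − (32.12−21.07) = 14.87 − 11.05 = 3.82; fold change = 2^-3.82 = 0.071
CG21233: ΔΔCt = (30.24−21.82) − (31.90−21.07) = 8.42 − 10.83 = -2.41; fold change = 2^2.41 = 5.315
CG8711 has the largest |ΔΔCt| = 3.82.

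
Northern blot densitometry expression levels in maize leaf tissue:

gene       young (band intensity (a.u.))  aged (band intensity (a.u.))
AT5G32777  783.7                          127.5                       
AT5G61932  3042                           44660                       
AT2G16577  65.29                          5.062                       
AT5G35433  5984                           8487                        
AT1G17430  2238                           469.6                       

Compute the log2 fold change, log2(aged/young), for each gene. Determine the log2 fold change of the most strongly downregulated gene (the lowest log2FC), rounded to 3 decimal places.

log2(127.5/783.7) = -2.620  (AT5G32777)
log2(44660/3042) = 3.876  (AT5G61932)
log2(5.062/65.29) = -3.689  (AT2G16577)
log2(8487/5984) = 0.504  (AT5G35433)
log2(469.6/2238) = -2.253  (AT1G17430)
AT2G16577 is most strongly downregulated.

-3.689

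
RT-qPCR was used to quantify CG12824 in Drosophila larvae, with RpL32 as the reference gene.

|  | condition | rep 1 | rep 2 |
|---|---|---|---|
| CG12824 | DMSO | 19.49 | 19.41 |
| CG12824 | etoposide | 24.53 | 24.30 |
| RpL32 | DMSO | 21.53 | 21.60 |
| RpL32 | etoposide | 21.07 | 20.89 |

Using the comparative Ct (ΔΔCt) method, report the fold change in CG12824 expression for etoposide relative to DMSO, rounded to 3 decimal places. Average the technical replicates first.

0.021

Mean Ct: CG12824 DMSO 19.450; CG12824 etoposide 24.415; RpL32 DMSO 21.565; RpL32 etoposide 20.980
ΔCt(DMSO) = 19.450 − 21.565 = -2.115
ΔCt(etoposide) = 24.415 − 20.980 = 3.435
ΔΔCt = 3.435 − (-2.115) = 5.550
Fold change = 2^(−5.550) = 0.0213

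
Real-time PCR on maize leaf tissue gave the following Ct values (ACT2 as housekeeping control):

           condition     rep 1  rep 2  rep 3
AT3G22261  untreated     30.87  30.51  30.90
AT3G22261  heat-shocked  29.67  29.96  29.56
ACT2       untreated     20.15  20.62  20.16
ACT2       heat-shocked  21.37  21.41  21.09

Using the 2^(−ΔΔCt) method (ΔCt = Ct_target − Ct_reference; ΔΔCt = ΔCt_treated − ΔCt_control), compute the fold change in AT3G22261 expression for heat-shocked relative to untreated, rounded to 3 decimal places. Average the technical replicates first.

4.028

Mean Ct: AT3G22261 untreated 30.760; AT3G22261 heat-shocked 29.730; ACT2 untreated 20.310; ACT2 heat-shocked 21.290
ΔCt(untreated) = 30.760 − 20.310 = 10.450
ΔCt(heat-shocked) = 29.730 − 21.290 = 8.440
ΔΔCt = 8.440 − 10.450 = -2.010
Fold change = 2^(−(-2.010)) = 2^2.010 = 4.0278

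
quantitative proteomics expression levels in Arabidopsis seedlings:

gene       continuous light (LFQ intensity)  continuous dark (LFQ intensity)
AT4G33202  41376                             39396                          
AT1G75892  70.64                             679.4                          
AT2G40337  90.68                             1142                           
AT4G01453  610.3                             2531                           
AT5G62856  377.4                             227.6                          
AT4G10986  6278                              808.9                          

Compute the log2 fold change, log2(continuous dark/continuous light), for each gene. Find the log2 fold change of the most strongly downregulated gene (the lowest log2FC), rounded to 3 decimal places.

log2(39396/41376) = -0.071  (AT4G33202)
log2(679.4/70.64) = 3.266  (AT1G75892)
log2(1142/90.68) = 3.655  (AT2G40337)
log2(2531/610.3) = 2.052  (AT4G01453)
log2(227.6/377.4) = -0.730  (AT5G62856)
log2(808.9/6278) = -2.956  (AT4G10986)
AT4G10986 is most strongly downregulated.

-2.956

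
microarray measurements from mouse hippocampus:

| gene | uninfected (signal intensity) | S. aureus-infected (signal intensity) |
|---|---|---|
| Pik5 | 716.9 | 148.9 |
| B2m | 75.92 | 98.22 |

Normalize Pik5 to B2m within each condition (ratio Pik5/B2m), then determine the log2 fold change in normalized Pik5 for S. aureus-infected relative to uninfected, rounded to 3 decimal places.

Pik5/B2m (uninfected) = 716.9 / 75.92 = 9.4428
Pik5/B2m (S. aureus-infected) = 148.9 / 98.22 = 1.516
Fold change = 1.516 / 9.4428 = 0.1605
log2(0.1605) = -2.6390

-2.639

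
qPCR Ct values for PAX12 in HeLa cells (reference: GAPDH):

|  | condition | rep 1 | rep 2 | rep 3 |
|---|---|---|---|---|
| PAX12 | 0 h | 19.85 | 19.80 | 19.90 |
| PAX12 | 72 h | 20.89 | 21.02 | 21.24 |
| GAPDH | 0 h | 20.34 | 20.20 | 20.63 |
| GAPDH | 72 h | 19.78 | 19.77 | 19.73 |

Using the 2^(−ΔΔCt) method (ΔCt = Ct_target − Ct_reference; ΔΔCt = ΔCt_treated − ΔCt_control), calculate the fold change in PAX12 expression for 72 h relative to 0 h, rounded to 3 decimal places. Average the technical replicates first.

Mean Ct: PAX12 0 h 19.850; PAX12 72 h 21.050; GAPDH 0 h 20.390; GAPDH 72 h 19.760
ΔCt(0 h) = 19.850 − 20.390 = -0.540
ΔCt(72 h) = 21.050 − 19.760 = 1.290
ΔΔCt = 1.290 − (-0.540) = 1.830
Fold change = 2^(−1.830) = 0.2813

0.281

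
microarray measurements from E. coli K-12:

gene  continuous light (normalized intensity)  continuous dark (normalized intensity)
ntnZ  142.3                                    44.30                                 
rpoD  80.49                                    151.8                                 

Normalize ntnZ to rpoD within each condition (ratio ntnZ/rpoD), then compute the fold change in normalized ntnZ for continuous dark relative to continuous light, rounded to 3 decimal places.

0.165

ntnZ/rpoD (continuous light) = 142.3 / 80.49 = 1.7679
ntnZ/rpoD (continuous dark) = 44.30 / 151.8 = 0.29183
Fold change = 0.29183 / 1.7679 = 0.1651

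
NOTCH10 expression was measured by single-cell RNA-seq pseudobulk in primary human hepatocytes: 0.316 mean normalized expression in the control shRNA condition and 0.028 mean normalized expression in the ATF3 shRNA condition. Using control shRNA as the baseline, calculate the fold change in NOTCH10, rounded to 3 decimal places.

Fold change = 0.028 / 0.316 = 0.0886
NOTCH10 is downregulated.

0.089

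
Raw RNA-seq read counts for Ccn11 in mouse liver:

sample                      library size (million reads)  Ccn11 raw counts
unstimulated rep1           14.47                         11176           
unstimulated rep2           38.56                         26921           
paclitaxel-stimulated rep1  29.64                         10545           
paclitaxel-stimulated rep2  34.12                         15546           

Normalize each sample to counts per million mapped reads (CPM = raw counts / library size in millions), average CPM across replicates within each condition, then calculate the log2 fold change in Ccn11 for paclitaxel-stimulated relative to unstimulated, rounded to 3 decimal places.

CPM(unstimulated rep1) = 11176 / 14.47 = 772.3566
CPM(unstimulated rep2) = 26921 / 38.56 = 698.1587
CPM(paclitaxel-stimulated rep1) = 10545 / 29.64 = 355.7692
CPM(paclitaxel-stimulated rep2) = 15546 / 34.12 = 455.6272
mean CPM(unstimulated) = 735.2577; mean CPM(paclitaxel-stimulated) = 405.6982
Fold change = 405.6982 / 735.2577 = 0.55178
log2(0.55178) = -0.8578

-0.858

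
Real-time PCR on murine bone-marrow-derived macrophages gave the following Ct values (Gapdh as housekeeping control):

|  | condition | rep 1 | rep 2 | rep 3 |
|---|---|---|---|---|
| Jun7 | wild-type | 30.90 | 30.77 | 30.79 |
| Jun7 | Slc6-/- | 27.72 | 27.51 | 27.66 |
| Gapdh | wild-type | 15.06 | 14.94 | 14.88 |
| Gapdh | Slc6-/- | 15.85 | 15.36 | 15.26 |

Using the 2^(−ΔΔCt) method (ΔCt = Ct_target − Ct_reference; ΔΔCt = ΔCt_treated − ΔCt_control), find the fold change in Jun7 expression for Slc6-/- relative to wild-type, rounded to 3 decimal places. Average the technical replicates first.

Mean Ct: Jun7 wild-type 30.820; Jun7 Slc6-/- 27.630; Gapdh wild-type 14.960; Gapdh Slc6-/- 15.490
ΔCt(wild-type) = 30.820 − 14.960 = 15.860
ΔCt(Slc6-/-) = 27.630 − 15.490 = 12.140
ΔΔCt = 12.140 − 15.860 = -3.720
Fold change = 2^(−(-3.720)) = 2^3.720 = 13.1775

13.177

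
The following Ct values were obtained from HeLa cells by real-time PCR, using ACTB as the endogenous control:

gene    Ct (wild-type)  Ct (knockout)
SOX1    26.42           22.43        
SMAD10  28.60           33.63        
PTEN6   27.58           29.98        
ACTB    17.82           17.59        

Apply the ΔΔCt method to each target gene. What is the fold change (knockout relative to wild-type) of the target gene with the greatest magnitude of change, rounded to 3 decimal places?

0.026

SOX1: ΔΔCt = (22.43−17.59) − (26.42−17.82) = 4.84 − 8.60 = -3.76; fold change = 2^3.76 = 13.548
SMAD10: ΔΔCt = (33.63−17.59) − (28.60−17.82) = 16.04 − 10.78 = 5.26; fold change = 2^-5.26 = 0.026
PTEN6: ΔΔCt = (29.98−17.59) − (27.58−17.82) = 12.39 − 9.76 = 2.63; fold change = 2^-2.63 = 0.162
SMAD10 has the largest |ΔΔCt| = 5.26.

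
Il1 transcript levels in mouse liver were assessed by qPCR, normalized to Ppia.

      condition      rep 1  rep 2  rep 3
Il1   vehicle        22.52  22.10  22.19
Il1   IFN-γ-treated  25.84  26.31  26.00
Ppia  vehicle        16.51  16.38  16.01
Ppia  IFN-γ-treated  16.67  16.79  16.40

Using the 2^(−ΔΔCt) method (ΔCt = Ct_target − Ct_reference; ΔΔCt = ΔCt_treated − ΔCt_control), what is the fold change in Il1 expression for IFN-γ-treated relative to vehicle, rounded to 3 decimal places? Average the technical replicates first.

Mean Ct: Il1 vehicle 22.270; Il1 IFN-γ-treated 26.050; Ppia vehicle 16.300; Ppia IFN-γ-treated 16.620
ΔCt(vehicle) = 22.270 − 16.300 = 5.970
ΔCt(IFN-γ-treated) = 26.050 − 16.620 = 9.430
ΔΔCt = 9.430 − 5.970 = 3.460
Fold change = 2^(−3.460) = 0.0909

0.091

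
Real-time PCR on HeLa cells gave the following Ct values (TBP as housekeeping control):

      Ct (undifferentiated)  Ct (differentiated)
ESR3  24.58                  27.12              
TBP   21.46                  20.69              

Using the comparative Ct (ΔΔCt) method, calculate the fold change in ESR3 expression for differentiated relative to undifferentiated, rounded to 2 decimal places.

ΔCt(undifferentiated) = 24.580 − 21.460 = 3.120
ΔCt(differentiated) = 27.120 − 20.690 = 6.430
ΔΔCt = 6.430 − 3.120 = 3.310
Fold change = 2^(−3.310) = 0.101

0.10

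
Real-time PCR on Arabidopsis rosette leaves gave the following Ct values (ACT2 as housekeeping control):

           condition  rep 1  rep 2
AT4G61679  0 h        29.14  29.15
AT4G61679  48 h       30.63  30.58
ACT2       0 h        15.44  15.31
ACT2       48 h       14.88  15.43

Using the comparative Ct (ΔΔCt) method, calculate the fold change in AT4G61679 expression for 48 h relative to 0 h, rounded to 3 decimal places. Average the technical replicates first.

0.312

Mean Ct: AT4G61679 0 h 29.145; AT4G61679 48 h 30.605; ACT2 0 h 15.375; ACT2 48 h 15.155
ΔCt(0 h) = 29.145 − 15.375 = 13.770
ΔCt(48 h) = 30.605 − 15.155 = 15.450
ΔΔCt = 15.450 − 13.770 = 1.680
Fold change = 2^(−1.680) = 0.3121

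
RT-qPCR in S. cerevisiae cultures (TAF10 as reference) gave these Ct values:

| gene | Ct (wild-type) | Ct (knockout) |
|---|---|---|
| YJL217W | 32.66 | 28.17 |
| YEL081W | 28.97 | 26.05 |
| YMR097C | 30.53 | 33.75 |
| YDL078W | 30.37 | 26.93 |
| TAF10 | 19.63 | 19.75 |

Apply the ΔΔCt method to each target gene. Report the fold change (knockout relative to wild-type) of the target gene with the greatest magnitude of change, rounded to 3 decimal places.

YJL217W: ΔΔCt = (28.17−19.75) − (32.66−19.63) = 8.42 − 13.03 = -4.61; fold change = 2^4.61 = 24.420
YEL081W: ΔΔCt = (26.05−19.75) − (28.97−19.63) = 6.30 − 9.34 = -3.04; fold change = 2^3.04 = 8.225
YMR097C: ΔΔCt = (33.75−19.75) − (30.53−19.63) = 14.00 − 10.90 = 3.10; fold change = 2^-3.10 = 0.117
YDL078W: ΔΔCt = (26.93−19.75) − (30.37−19.63) = 7.18 − 10.74 = -3.56; fold change = 2^3.56 = 11.794
YJL217W has the largest |ΔΔCt| = 4.61.

24.420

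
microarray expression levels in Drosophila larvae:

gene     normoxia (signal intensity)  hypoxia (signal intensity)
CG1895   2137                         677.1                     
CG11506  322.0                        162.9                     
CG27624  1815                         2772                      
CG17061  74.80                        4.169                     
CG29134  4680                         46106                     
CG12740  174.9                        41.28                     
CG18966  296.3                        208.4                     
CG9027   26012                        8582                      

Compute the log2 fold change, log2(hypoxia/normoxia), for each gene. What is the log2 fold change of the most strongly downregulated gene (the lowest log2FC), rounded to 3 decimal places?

-4.165

log2(677.1/2137) = -1.658  (CG1895)
log2(162.9/322.0) = -0.983  (CG11506)
log2(2772/1815) = 0.611  (CG27624)
log2(4.169/74.80) = -4.165  (CG17061)
log2(46106/4680) = 3.300  (CG29134)
log2(41.28/174.9) = -2.083  (CG12740)
log2(208.4/296.3) = -0.508  (CG18966)
log2(8582/26012) = -1.600  (CG9027)
CG17061 is most strongly downregulated.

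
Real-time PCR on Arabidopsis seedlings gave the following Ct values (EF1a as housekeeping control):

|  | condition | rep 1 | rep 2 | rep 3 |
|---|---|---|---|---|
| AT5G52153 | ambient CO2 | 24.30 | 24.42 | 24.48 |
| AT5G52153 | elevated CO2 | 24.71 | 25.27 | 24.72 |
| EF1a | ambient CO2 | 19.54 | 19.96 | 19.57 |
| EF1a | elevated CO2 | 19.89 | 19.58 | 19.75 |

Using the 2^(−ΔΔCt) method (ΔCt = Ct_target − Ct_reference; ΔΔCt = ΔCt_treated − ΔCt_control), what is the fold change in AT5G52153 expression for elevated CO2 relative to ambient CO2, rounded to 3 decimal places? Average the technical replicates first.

Mean Ct: AT5G52153 ambient CO2 24.400; AT5G52153 elevated CO2 24.900; EF1a ambient CO2 19.690; EF1a elevated CO2 19.740
ΔCt(ambient CO2) = 24.400 − 19.690 = 4.710
ΔCt(elevated CO2) = 24.900 − 19.740 = 5.160
ΔΔCt = 5.160 − 4.710 = 0.450
Fold change = 2^(−0.450) = 0.7320

0.732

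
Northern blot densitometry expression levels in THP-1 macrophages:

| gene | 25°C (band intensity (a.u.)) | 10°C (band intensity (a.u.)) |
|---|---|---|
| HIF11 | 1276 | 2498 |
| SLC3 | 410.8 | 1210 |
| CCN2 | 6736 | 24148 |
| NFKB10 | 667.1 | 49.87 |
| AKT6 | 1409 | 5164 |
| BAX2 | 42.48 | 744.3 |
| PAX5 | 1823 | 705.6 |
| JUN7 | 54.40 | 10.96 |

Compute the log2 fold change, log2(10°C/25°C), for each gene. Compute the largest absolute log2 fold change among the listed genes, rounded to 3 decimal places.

4.131

log2(2498/1276) = 0.969  (HIF11)
log2(1210/410.8) = 1.558  (SLC3)
log2(24148/6736) = 1.842  (CCN2)
log2(49.87/667.1) = -3.742  (NFKB10)
log2(5164/1409) = 1.874  (AKT6)
log2(744.3/42.48) = 4.131  (BAX2)
log2(705.6/1823) = -1.369  (PAX5)
log2(10.96/54.40) = -2.311  (JUN7)
The largest magnitude belongs to BAX2.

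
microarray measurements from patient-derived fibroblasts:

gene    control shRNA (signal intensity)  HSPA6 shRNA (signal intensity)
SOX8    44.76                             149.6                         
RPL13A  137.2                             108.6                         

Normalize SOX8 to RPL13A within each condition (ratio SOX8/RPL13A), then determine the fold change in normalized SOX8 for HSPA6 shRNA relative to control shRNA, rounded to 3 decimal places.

4.222

SOX8/RPL13A (control shRNA) = 44.76 / 137.2 = 0.32624
SOX8/RPL13A (HSPA6 shRNA) = 149.6 / 108.6 = 1.3775
Fold change = 1.3775 / 0.32624 = 4.2225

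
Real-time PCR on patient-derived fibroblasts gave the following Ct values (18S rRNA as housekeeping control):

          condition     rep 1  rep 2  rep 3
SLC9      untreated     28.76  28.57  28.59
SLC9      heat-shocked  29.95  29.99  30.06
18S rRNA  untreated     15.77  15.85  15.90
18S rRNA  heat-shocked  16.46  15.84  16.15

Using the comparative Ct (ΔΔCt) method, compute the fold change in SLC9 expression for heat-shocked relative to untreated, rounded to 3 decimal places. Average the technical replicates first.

0.483

Mean Ct: SLC9 untreated 28.640; SLC9 heat-shocked 30.000; 18S rRNA untreated 15.840; 18S rRNA heat-shocked 16.150
ΔCt(untreated) = 28.640 − 15.840 = 12.800
ΔCt(heat-shocked) = 30.000 − 16.150 = 13.850
ΔΔCt = 13.850 − 12.800 = 1.050
Fold change = 2^(−1.050) = 0.4830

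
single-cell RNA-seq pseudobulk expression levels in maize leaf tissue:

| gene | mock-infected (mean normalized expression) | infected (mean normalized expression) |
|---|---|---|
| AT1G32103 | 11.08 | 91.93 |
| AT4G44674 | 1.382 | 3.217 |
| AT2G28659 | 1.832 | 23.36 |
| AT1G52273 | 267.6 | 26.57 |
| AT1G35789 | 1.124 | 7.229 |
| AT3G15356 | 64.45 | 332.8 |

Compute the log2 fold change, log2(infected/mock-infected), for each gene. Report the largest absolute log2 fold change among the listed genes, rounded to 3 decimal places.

log2(91.93/11.08) = 3.053  (AT1G32103)
log2(3.217/1.382) = 1.219  (AT4G44674)
log2(23.36/1.832) = 3.673  (AT2G28659)
log2(26.57/267.6) = -3.332  (AT1G52273)
log2(7.229/1.124) = 2.685  (AT1G35789)
log2(332.8/64.45) = 2.368  (AT3G15356)
The largest magnitude belongs to AT2G28659.

3.673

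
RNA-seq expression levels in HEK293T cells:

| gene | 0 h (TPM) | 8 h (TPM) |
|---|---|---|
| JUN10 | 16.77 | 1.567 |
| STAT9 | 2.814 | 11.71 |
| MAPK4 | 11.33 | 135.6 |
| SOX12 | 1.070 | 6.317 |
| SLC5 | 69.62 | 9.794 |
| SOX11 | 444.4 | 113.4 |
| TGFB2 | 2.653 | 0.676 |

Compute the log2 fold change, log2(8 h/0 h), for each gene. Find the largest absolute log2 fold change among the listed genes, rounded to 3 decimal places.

log2(1.567/16.77) = -3.420  (JUN10)
log2(11.71/2.814) = 2.057  (STAT9)
log2(135.6/11.33) = 3.581  (MAPK4)
log2(6.317/1.070) = 2.562  (SOX12)
log2(9.794/69.62) = -2.830  (SLC5)
log2(113.4/444.4) = -1.970  (SOX11)
log2(0.676/2.653) = -1.973  (TGFB2)
The largest magnitude belongs to MAPK4.

3.581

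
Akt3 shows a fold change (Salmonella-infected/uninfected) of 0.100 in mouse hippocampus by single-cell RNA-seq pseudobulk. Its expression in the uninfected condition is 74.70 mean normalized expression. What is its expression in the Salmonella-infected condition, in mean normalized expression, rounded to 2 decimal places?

Salmonella-infected expression = 74.70 × 0.100 = 7.47

7.47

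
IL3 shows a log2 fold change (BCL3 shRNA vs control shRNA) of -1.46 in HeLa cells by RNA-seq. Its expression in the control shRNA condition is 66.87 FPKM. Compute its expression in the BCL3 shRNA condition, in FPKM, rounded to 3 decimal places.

24.307

Fold change = 2^(-1.46) = 0.3635
BCL3 shRNA expression = 66.87 × 0.3635 = 24.307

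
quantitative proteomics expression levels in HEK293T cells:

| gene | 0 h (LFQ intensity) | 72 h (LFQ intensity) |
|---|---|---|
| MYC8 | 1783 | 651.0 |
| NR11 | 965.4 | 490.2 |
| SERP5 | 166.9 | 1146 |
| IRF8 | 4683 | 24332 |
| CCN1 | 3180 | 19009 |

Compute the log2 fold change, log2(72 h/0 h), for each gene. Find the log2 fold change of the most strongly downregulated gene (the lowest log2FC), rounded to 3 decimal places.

log2(651.0/1783) = -1.454  (MYC8)
log2(490.2/965.4) = -0.978  (NR11)
log2(1146/166.9) = 2.780  (SERP5)
log2(24332/4683) = 2.377  (IRF8)
log2(19009/3180) = 2.580  (CCN1)
MYC8 is most strongly downregulated.

-1.454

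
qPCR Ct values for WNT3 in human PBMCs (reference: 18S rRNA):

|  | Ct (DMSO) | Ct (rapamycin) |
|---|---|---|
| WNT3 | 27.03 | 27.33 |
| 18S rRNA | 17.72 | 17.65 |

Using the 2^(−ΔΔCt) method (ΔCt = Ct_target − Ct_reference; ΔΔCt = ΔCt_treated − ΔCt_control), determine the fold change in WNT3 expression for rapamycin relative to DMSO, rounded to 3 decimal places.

ΔCt(DMSO) = 27.030 − 17.720 = 9.310
ΔCt(rapamycin) = 27.330 − 17.650 = 9.680
ΔΔCt = 9.680 − 9.310 = 0.370
Fold change = 2^(−0.370) = 0.7738

0.774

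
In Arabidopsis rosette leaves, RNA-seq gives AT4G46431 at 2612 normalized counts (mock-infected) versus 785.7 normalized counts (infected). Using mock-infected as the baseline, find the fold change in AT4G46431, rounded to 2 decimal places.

Fold change = 785.7 / 2612 = 0.301
AT4G46431 is downregulated.

0.30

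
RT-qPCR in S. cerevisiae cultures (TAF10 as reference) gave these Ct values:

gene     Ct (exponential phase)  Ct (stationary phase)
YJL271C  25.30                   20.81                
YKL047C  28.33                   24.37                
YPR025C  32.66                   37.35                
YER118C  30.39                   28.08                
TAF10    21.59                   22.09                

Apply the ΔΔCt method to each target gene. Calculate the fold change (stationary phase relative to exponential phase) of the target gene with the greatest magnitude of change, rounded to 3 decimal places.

31.779

YJL271C: ΔΔCt = (20.81−22.09) − (25.30−21.59) = -1.28 − 3.71 = -4.99; fold change = 2^4.99 = 31.779
YKL047C: ΔΔCt = (24.37−22.09) − (28.33−21.59) = 2.28 − 6.74 = -4.46; fold change = 2^4.46 = 22.009
YPR025C: ΔΔCt = (37.35−22.09) − (32.66−21.59) = 15.26 − 11.07 = 4.19; fold change = 2^-4.19 = 0.055
YER118C: ΔΔCt = (28.08−22.09) − (30.39−21.59) = 5.99 − 8.80 = -2.81; fold change = 2^2.81 = 7.013
YJL271C has the largest |ΔΔCt| = 4.99.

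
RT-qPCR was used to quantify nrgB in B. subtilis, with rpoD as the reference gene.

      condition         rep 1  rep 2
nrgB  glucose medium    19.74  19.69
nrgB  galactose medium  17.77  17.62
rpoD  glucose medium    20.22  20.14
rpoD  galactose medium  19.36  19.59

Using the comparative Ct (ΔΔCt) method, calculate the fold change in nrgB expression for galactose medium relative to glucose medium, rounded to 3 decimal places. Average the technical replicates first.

Mean Ct: nrgB glucose medium 19.715; nrgB galactose medium 17.695; rpoD glucose medium 20.180; rpoD galactose medium 19.475
ΔCt(glucose medium) = 19.715 − 20.180 = -0.465
ΔCt(galactose medium) = 17.695 − 19.475 = -1.780
ΔΔCt = -1.780 − (-0.465) = -1.315
Fold change = 2^(−(-1.315)) = 2^1.315 = 2.4880

2.488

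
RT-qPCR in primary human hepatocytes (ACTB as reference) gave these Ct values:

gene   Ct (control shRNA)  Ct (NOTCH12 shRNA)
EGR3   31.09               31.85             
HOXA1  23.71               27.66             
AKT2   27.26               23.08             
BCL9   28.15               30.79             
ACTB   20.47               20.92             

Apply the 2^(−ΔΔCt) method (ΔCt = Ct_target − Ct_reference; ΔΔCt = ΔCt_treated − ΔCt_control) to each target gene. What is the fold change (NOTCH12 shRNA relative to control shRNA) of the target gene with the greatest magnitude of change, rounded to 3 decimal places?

24.761

EGR3: ΔΔCt = (31.85−20.92) − (31.09−20.47) = 10.93 − 10.62 = 0.31; fold change = 2^-0.31 = 0.807
HOXA1: ΔΔCt = (27.66−20.92) − (23.71−20.47) = 6.74 − 3.24 = 3.50; fold change = 2^-3.50 = 0.088
AKT2: ΔΔCt = (23.08−20.92) − (27.26−20.47) = 2.16 − 6.79 = -4.63; fold change = 2^4.63 = 24.761
BCL9: ΔΔCt = (30.79−20.92) − (28.15−20.47) = 9.87 − 7.68 = 2.19; fold change = 2^-2.19 = 0.219
AKT2 has the largest |ΔΔCt| = 4.63.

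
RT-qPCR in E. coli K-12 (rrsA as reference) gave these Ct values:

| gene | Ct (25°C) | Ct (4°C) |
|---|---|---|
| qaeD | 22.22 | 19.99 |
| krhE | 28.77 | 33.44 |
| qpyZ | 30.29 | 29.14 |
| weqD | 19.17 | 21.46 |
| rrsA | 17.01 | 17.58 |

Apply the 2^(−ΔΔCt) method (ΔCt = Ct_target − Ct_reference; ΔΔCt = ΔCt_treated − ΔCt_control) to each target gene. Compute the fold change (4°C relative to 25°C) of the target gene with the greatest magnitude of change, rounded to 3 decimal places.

qaeD: ΔΔCt = (19.99−17.58) − (22.22−17.01) = 2.41 − 5.21 = -2.80; fold change = 2^2.80 = 6.964
krhE: ΔΔCt = (33.44−17.58) − (28.77−17.01) = 15.86 − 11.76 = 4.10; fold change = 2^-4.10 = 0.058
qpyZ: ΔΔCt = (29.14−17.58) − (30.29−17.01) = 11.56 − 13.28 = -1.72; fold change = 2^1.72 = 3.294
weqD: ΔΔCt = (21.46−17.58) − (19.17−17.01) = 3.88 − 2.16 = 1.72; fold change = 2^-1.72 = 0.304
krhE has the largest |ΔΔCt| = 4.10.

0.058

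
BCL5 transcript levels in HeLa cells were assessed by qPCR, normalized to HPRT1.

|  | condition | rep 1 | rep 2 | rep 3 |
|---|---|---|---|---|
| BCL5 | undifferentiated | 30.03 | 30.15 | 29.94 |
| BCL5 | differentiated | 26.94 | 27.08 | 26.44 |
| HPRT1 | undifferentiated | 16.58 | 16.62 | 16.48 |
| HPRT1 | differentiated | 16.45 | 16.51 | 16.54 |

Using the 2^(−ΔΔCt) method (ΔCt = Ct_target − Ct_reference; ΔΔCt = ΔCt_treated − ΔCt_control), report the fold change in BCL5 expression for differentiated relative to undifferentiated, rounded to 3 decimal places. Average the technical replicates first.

Mean Ct: BCL5 undifferentiated 30.040; BCL5 differentiated 26.820; HPRT1 undifferentiated 16.560; HPRT1 differentiated 16.500
ΔCt(undifferentiated) = 30.040 − 16.560 = 13.480
ΔCt(differentiated) = 26.820 − 16.500 = 10.320
ΔΔCt = 10.320 − 13.480 = -3.160
Fold change = 2^(−(-3.160)) = 2^3.160 = 8.9383

8.938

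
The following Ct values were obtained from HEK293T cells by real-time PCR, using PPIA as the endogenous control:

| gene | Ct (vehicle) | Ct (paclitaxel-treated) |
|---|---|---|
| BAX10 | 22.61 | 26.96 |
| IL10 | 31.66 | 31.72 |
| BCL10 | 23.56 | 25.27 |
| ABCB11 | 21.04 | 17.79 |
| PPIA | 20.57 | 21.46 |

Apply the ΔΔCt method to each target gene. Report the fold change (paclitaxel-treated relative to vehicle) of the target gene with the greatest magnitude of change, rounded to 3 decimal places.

17.630

BAX10: ΔΔCt = (26.96−21.46) − (22.61−20.57) = 5.50 − 2.04 = 3.46; fold change = 2^-3.46 = 0.091
IL10: ΔΔCt = (31.72−21.46) − (31.66−20.57) = 10.26 − 11.09 = -0.83; fold change = 2^0.83 = 1.778
BCL10: ΔΔCt = (25.27−21.46) − (23.56−20.57) = 3.81 − 2.99 = 0.82; fold change = 2^-0.82 = 0.566
ABCB11: ΔΔCt = (17.79−21.46) − (21.04−20.57) = -3.67 − 0.47 = -4.14; fold change = 2^4.14 = 17.630
ABCB11 has the largest |ΔΔCt| = 4.14.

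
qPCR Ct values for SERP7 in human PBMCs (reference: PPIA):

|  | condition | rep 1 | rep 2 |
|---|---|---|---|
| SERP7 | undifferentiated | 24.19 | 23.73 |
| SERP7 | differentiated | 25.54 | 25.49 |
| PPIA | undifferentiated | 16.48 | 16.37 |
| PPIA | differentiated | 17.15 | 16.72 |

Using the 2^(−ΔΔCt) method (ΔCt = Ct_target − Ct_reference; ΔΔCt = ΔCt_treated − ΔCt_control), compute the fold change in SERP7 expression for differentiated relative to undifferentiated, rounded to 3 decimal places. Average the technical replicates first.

Mean Ct: SERP7 undifferentiated 23.960; SERP7 differentiated 25.515; PPIA undifferentiated 16.425; PPIA differentiated 16.935
ΔCt(undifferentiated) = 23.960 − 16.425 = 7.535
ΔCt(differentiated) = 25.515 − 16.935 = 8.580
ΔΔCt = 8.580 − 7.535 = 1.045
Fold change = 2^(−1.045) = 0.4846

0.485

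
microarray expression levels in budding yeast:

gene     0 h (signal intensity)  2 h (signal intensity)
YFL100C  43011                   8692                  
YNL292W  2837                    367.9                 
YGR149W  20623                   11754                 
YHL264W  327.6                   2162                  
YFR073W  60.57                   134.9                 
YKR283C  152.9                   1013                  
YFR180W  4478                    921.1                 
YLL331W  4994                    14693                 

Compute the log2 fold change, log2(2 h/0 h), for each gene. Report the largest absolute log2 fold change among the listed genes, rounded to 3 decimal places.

log2(8692/43011) = -2.307  (YFL100C)
log2(367.9/2837) = -2.947  (YNL292W)
log2(11754/20623) = -0.811  (YGR149W)
log2(2162/327.6) = 2.722  (YHL264W)
log2(134.9/60.57) = 1.155  (YFR073W)
log2(1013/152.9) = 2.728  (YKR283C)
log2(921.1/4478) = -2.281  (YFR180W)
log2(14693/4994) = 1.557  (YLL331W)
The largest magnitude belongs to YNL292W.

2.947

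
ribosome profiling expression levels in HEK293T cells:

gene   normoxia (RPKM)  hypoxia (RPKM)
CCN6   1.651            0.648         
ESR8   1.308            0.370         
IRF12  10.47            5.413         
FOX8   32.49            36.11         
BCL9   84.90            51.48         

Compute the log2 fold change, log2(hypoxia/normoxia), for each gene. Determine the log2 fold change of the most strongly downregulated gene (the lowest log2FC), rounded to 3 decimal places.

log2(0.648/1.651) = -1.349  (CCN6)
log2(0.370/1.308) = -1.822  (ESR8)
log2(5.413/10.47) = -0.952  (IRF12)
log2(36.11/32.49) = 0.152  (FOX8)
log2(51.48/84.90) = -0.722  (BCL9)
ESR8 is most strongly downregulated.

-1.822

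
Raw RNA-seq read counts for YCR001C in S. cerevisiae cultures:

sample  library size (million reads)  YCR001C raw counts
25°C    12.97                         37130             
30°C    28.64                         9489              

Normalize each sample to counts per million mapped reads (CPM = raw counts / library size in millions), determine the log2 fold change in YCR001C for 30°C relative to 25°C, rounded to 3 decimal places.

CPM(25°C) = 37130 / 12.97 = 2862.7602
CPM(30°C) = 9489 / 28.64 = 331.3198
Fold change = 331.3198 / 2862.7602 = 0.11573
log2(0.11573) = -3.1111

-3.111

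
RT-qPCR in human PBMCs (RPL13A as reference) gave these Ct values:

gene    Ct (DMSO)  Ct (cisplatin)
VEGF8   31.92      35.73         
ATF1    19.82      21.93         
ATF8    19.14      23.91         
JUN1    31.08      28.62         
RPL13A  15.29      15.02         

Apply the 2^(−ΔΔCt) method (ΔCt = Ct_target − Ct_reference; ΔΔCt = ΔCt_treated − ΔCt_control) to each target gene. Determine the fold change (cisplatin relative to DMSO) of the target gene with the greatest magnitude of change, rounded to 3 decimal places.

VEGF8: ΔΔCt = (35.73−15.02) − (31.92−15.29) = 20.71 − 16.63 = 4.08; fold change = 2^-4.08 = 0.059
ATF1: ΔΔCt = (21.93−15.02) − (19.82−15.29) = 6.91 − 4.53 = 2.38; fold change = 2^-2.38 = 0.192
ATF8: ΔΔCt = (23.91−15.02) − (19.14−15.29) = 8.89 − 3.85 = 5.04; fold change = 2^-5.04 = 0.030
JUN1: ΔΔCt = (28.62−15.02) − (31.08−15.29) = 13.60 − 15.79 = -2.19; fold change = 2^2.19 = 4.563
ATF8 has the largest |ΔΔCt| = 5.04.

0.030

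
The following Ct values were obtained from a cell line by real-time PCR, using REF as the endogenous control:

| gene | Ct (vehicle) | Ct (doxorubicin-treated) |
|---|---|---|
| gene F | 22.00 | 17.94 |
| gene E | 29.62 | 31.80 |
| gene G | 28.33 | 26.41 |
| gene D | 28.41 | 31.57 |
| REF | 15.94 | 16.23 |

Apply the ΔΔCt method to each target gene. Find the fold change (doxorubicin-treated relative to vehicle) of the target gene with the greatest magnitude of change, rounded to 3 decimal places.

20.393

gene F: ΔΔCt = (17.94−16.23) − (22.00−15.94) = 1.71 − 6.06 = -4.35; fold change = 2^4.35 = 20.393
gene E: ΔΔCt = (31.80−16.23) − (29.62−15.94) = 15.57 − 13.68 = 1.89; fold change = 2^-1.89 = 0.270
gene G: ΔΔCt = (26.41−16.23) − (28.33−15.94) = 10.18 − 12.39 = -2.21; fold change = 2^2.21 = 4.627
gene D: ΔΔCt = (31.57−16.23) − (28.41−15.94) = 15.34 − 12.47 = 2.87; fold change = 2^-2.87 = 0.137
gene F has the largest |ΔΔCt| = 4.35.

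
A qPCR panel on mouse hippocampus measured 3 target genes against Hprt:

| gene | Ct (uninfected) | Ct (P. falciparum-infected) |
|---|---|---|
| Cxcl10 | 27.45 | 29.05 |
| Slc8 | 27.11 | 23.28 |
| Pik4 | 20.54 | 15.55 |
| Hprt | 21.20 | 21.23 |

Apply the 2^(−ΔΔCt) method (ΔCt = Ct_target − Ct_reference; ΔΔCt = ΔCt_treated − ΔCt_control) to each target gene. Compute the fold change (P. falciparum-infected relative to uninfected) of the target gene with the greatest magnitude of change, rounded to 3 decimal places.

Cxcl10: ΔΔCt = (29.05−21.23) − (27.45−21.20) = 7.82 − 6.25 = 1.57; fold change = 2^-1.57 = 0.337
Slc8: ΔΔCt = (23.28−21.23) − (27.11−21.20) = 2.05 − 5.91 = -3.86; fold change = 2^3.86 = 14.520
Pik4: ΔΔCt = (15.55−21.23) − (20.54−21.20) = -5.68 − (-0.66) = -5.02; fold change = 2^5.02 = 32.447
Pik4 has the largest |ΔΔCt| = 5.02.

32.447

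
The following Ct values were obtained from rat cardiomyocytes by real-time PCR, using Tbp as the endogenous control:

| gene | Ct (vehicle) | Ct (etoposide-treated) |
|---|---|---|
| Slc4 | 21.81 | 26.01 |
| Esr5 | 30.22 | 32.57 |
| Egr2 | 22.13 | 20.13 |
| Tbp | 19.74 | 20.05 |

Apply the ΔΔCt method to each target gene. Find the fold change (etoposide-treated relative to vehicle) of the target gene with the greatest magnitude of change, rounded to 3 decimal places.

0.067

Slc4: ΔΔCt = (26.01−20.05) − (21.81−19.74) = 5.96 − 2.07 = 3.89; fold change = 2^-3.89 = 0.067
Esr5: ΔΔCt = (32.57−20.05) − (30.22−19.74) = 12.52 − 10.48 = 2.04; fold change = 2^-2.04 = 0.243
Egr2: ΔΔCt = (20.13−20.05) − (22.13−19.74) = 0.08 − 2.39 = -2.31; fold change = 2^2.31 = 4.959
Slc4 has the largest |ΔΔCt| = 3.89.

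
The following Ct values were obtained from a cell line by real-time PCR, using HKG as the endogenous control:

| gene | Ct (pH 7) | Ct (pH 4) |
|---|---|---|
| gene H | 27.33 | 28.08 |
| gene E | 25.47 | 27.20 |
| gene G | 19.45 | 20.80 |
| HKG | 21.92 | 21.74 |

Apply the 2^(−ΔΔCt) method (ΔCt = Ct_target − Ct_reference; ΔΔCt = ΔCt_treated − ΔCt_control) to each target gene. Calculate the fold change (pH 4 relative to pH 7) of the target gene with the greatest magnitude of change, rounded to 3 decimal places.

0.266

gene H: ΔΔCt = (28.08−21.74) − (27.33−21.92) = 6.34 − 5.41 = 0.93; fold change = 2^-0.93 = 0.525
gene E: ΔΔCt = (27.20−21.74) − (25.47−21.92) = 5.46 − 3.55 = 1.91; fold change = 2^-1.91 = 0.266
gene G: ΔΔCt = (20.80−21.74) − (19.45−21.92) = -0.94 − (-2.47) = 1.53; fold change = 2^-1.53 = 0.346
gene E has the largest |ΔΔCt| = 1.91.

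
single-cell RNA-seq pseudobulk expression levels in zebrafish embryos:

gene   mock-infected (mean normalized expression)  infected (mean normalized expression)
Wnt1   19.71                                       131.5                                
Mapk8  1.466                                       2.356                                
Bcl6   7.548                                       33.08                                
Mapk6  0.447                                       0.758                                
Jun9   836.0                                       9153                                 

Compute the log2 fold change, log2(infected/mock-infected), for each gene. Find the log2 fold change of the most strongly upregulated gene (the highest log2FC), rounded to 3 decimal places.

log2(131.5/19.71) = 2.738  (Wnt1)
log2(2.356/1.466) = 0.684  (Mapk8)
log2(33.08/7.548) = 2.132  (Bcl6)
log2(0.758/0.447) = 0.762  (Mapk6)
log2(9153/836.0) = 3.453  (Jun9)
Jun9 is most strongly upregulated.

3.453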